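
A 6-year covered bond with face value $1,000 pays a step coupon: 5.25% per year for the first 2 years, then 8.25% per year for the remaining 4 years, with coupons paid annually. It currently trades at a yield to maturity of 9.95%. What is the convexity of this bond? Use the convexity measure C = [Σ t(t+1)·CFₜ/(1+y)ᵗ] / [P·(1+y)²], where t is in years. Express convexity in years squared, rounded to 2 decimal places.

27.93

With y = 0.0995:
  t   CF        PV=CF/(1+0.0995)^t    t·PV        t(t+1)·PV
  1        52.50        47.7490        47.7490          95.4980
  2        52.50        43.4279        86.8558         260.5674
  3        82.50        62.0681       186.2042         744.8169
  4        82.50        56.4512       225.8047       1,129.0236
  5        82.50        51.3426       256.7130       1,540.2777
  6     1,082.50       612.7122     3,676.2730      25,733.9109
  Σ                    873.7509     4,479.5996      29,504.0944
P = 873.7509.
Convexity = Σ t(t+1)·PV / [P·(1+y)²] = 29,504.0944 / (873.7509 × 1.208900) = 27.93214.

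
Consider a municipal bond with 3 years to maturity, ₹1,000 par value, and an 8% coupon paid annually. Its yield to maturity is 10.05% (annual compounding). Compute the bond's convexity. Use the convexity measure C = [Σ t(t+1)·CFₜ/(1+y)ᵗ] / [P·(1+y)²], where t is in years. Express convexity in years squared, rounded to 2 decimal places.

8.93

With y = 0.1005:
  t   CF        PV=CF/(1+0.1005)^t    t·PV        t(t+1)·PV
  1        80.00        72.6942        72.6942         145.3885
  2        80.00        66.0556       132.1113         396.3338
  3     1,080.00       810.3145     2,430.9435       9,723.7741
  Σ                    949.0644     2,635.7490      10,265.4964
P = 949.0644.
Convexity = Σ t(t+1)·PV / [P·(1+y)²] = 10,265.4964 / (949.0644 × 1.211100) = 8.93108.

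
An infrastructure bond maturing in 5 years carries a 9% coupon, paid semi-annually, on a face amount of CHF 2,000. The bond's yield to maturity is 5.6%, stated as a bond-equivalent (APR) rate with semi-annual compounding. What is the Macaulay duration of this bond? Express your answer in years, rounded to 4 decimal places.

4.2005 years

Periodic yield y = 0.028. Discount each cash flow and weight by its period:
  t   CF        PV=CF/(1+0.028)^t    t·PV
  1        90.00        87.5486        87.5486
  2        90.00        85.1640       170.3281
  3        90.00        82.8444       248.5332
  4        90.00        80.5879       322.3518
  5        90.00        78.3929       391.9647
  6        90.00        76.2577       457.5463
  7        90.00        74.1807       519.2646
  8        90.00        72.1602       577.2814
  9        90.00        70.1947       631.7525
  10    2,090.00     1,585.6785    15,856.7851
  Σ                  2,293.0098    19,263.3563
Price P = Σ PV = 2,293.0098.
Macaulay duration = Σ(t·PV) / P = 19,263.3563 / 2,293.0098 = 8.40090 half-year periods.
In years: 8.40090 / 2 = 4.20045 years.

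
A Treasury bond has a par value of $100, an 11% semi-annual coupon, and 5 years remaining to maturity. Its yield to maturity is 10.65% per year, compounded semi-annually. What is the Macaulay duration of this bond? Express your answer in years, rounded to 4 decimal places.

3.9838 years

Periodic yield y = 0.05325. Discount each cash flow and weight by its period:
  t   CF        PV=CF/(1+0.05325)^t    t·PV
  1         5.50         5.2219         5.2219
  2         5.50         4.9579         9.9158
  3         5.50         4.7073        14.1218
  4         5.50         4.4693        17.8771
  5         5.50         4.2433        21.2166
  6         5.50         4.0288        24.1727
  7         5.50         3.8251        26.7757
  8         5.50         3.6317        29.0537
  9         5.50         3.4481        31.0329
  10      105.50        62.7968       627.9684
  Σ                    101.3302       807.3565
Price P = Σ PV = 101.3302.
Macaulay duration = Σ(t·PV) / P = 807.3565 / 101.3302 = 7.96758 half-year periods.
In years: 7.96758 / 2 = 3.98379 years.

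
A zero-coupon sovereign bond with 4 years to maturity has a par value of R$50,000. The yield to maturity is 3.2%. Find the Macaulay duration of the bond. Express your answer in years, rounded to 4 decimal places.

A zero-coupon bond has a single cash flow at maturity, so its Macaulay duration equals its maturity: 4 years.

4.0000 years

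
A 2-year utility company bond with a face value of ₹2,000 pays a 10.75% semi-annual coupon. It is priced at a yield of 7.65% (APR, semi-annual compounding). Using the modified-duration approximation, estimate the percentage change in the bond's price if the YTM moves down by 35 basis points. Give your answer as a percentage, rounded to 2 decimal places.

+0.63%

Periodic yield y = 0.03825. Modified duration first:
  t   CF        PV=CF/(1+0.03825)^t    t·PV
  1       107.50       103.5396       103.5396
  2       107.50        99.7251       199.4502
  3       107.50        96.0512       288.1535
  4     2,107.50     1,813.6765     7,254.7060
  Σ                  2,112.9924     7,845.8493
P = 2,112.9924; D_Mac = 3.71315 half-year periods = 1.85657 yrs; D_mod = 1.85657/(1+0.03825) = 1.78818 yrs.
ΔP/P ≈ -D_mod · Δy = -1.78818 × (-0.0035) = +0.006259 = +0.6259%.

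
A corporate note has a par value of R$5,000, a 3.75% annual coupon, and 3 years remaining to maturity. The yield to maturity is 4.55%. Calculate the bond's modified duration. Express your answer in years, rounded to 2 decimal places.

2.77 years

Periodic yield y = 0.0455. First find Macaulay duration:
  t   CF        PV=CF/(1+0.0455)^t    t·PV
  1       187.50       179.3400       179.3400
  2       187.50       171.5352       343.0704
  3     5,187.50     4,539.2698    13,617.8095
  Σ                  4,890.1450    14,140.2198
P = 4,890.1450; Macaulay duration = 14,140.2198 / 4,890.1450 = 2.89157 years.
Modified duration = D_Mac / (1 + y) = 2.89157 / 1.0455 = 2.76573 years.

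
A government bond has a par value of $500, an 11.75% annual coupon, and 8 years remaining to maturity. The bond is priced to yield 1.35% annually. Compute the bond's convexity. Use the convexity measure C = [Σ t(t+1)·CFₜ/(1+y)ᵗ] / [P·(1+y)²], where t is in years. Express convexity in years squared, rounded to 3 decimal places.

With y = 0.0135:
  t   CF        PV=CF/(1+0.0135)^t    t·PV        t(t+1)·PV
  1        58.75        57.9674        57.9674         115.9349
  2        58.75        57.1953       114.3906         343.1718
  3        58.75        56.4335       169.3004         677.2014
  4        58.75        55.6817       222.7270       1,113.6350
  5        58.75        54.9401       274.7003       1,648.2017
  6        58.75        54.2082       325.2495       2,276.7463
  7        58.75        53.4862       374.4033       2,995.2262
  8       558.75       501.9119     4,015.2954      36,137.6584
  Σ                    891.8243     5,554.0338      45,307.7757
P = 891.8243.
Convexity = Σ t(t+1)·PV / [P·(1+y)²] = 45,307.7757 / (891.8243 × 1.027182) = 49.45907.

49.459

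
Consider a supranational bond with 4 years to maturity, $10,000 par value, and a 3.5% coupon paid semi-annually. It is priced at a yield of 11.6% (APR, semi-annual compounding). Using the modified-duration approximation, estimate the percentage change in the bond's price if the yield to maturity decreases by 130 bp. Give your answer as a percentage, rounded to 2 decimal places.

Periodic yield y = 0.058. Modified duration first:
  t   CF        PV=CF/(1+0.058)^t    t·PV
  1       175.00       165.4064       165.4064
  2       175.00       156.3388       312.6776
  3       175.00       147.7682       443.3047
  4       175.00       139.6675       558.6700
  5       175.00       132.0109       660.0544
  6       175.00       124.7740       748.6439
  7       175.00       117.9338       825.5368
  8    10,175.00     6,481.1053    51,848.8422
  Σ                  7,465.0049    55,563.1360
P = 7,465.0049; D_Mac = 7.44315 half-year periods = 3.72157 yrs; D_mod = 3.72157/(1+0.058) = 3.51756 yrs.
ΔP/P ≈ -D_mod · Δy = -3.51756 × (-0.013) = +0.045728 = +4.5728%.

+4.57%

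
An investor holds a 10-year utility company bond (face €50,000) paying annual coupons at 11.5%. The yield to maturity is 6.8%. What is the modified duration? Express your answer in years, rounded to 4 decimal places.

Periodic yield y = 0.068. First find Macaulay duration:
  t   CF        PV=CF/(1+0.068)^t    t·PV
  1     5,750.00     5,383.8951     5,383.8951
  2     5,750.00     5,041.1003    10,082.2006
  3     5,750.00     4,720.1314    14,160.3941
  4     5,750.00     4,419.5987    17,678.3947
  5     5,750.00     4,138.2010    20,691.0050
  6     5,750.00     3,874.7200    23,248.3202
  7     5,750.00     3,628.0150    25,396.1051
  8     5,750.00     3,397.0178    27,176.1424
  9     5,750.00     3,180.7283    28,626.5545
  10   55,750.00    28,875.6883   288,756.8828
  Σ                 66,659.0959   461,199.8946
P = 66,659.0959; Macaulay duration = 461,199.8946 / 66,659.0959 = 6.91878 years.
Modified duration = D_Mac / (1 + y) = 6.91878 / 1.068 = 6.47826 years.

6.4783 years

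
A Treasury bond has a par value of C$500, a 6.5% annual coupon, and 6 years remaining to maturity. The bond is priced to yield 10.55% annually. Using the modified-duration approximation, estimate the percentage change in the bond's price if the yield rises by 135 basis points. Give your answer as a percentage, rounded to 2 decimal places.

-6.18%

Periodic yield y = 0.1055. Modified duration first:
  t   CF        PV=CF/(1+0.1055)^t    t·PV
  1        32.50        29.3985        29.3985
  2        32.50        26.5929        53.1858
  3        32.50        24.0551        72.1653
  4        32.50        21.7595        87.0379
  5        32.50        19.6829        98.4146
  6       532.50       291.7206     1,750.3237
  Σ                    413.2095     2,090.5258
P = 413.2095; D_Mac = 5.05924 yrs; D_mod = 5.05924/(1+0.1055) = 4.57643 yrs.
ΔP/P ≈ -D_mod · Δy = -4.57643 × (+0.0135) = -0.061782 = -6.1782%.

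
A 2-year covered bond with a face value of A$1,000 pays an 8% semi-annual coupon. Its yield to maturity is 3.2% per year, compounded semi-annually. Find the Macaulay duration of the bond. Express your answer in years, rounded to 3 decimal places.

1.893 years

Periodic yield y = 0.016. Discount each cash flow and weight by its period:
  t   CF        PV=CF/(1+0.016)^t    t·PV
  1        40.00        39.3701        39.3701
  2        40.00        38.7501        77.5002
  3        40.00        38.1398       114.4195
  4     1,040.00       976.0195     3,904.0781
  Σ                  1,092.2795     4,135.3679
Price P = Σ PV = 1,092.2795.
Macaulay duration = Σ(t·PV) / P = 4,135.3679 / 1,092.2795 = 3.78600 half-year periods.
In years: 3.78600 / 2 = 1.89300 years.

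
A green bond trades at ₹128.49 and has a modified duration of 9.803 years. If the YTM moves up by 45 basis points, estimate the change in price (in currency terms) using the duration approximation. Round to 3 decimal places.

Duration approximation: ΔP/P ≈ -D_mod · Δy = -9.803 × (+0.0045) = -0.0441135.
ΔP ≈ 128.49 × (-0.0441135) = -5.668143615.

-₹5.668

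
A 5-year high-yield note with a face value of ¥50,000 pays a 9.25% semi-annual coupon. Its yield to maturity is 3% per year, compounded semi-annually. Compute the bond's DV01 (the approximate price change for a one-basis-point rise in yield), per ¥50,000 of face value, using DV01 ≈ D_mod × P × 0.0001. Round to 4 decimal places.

Periodic yield y = 0.015.
  t   CF        PV=CF/(1+0.015)^t    t·PV
  1     2,312.50     2,278.3251     2,278.3251
  2     2,312.50     2,244.6553     4,489.3106
  3     2,312.50     2,211.4830     6,634.4491
  4     2,312.50     2,178.8010     8,715.2041
  5     2,312.50     2,146.6020    10,733.0100
  6     2,312.50     2,114.8788    12,689.2729
  7     2,312.50     2,083.6245    14,585.3712
  8     2,312.50     2,052.8320    16,422.6558
  9     2,312.50     2,022.4946    18,202.4510
  10   52,312.50    45,075.9671   450,759.6706
  Σ                 64,409.6634   545,509.7205
P = 64,409.6634; D_Mac = 8.46938 half-year periods = 4.23469 yrs; D_mod = 4.17211 yrs.
DV01 ≈ 4.17211 × 64,409.6634 × 0.0001 = 26.872400.

¥26.8724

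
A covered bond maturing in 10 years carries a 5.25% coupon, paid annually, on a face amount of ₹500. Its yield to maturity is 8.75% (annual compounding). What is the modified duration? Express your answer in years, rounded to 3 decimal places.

Periodic yield y = 0.0875. First find Macaulay duration:
  t   CF        PV=CF/(1+0.0875)^t    t·PV
  1        26.25        24.1379        24.1379
  2        26.25        22.1958        44.3916
  3        26.25        20.4099        61.2298
  4        26.25        18.7678        75.0710
  5        26.25        17.2577        86.2885
  6        26.25        15.8692        95.2149
  7        26.25        14.5923       102.1463
  8        26.25        13.4182       107.3458
  9        26.25        12.3386       111.0474
  10      526.25       227.4571     2,274.5708
  Σ                    386.4445     2,981.4440
P = 386.4445; Macaulay duration = 2,981.4440 / 386.4445 = 7.71506 years.
Modified duration = D_Mac / (1 + y) = 7.71506 / 1.0875 = 7.09431 years.

7.094 years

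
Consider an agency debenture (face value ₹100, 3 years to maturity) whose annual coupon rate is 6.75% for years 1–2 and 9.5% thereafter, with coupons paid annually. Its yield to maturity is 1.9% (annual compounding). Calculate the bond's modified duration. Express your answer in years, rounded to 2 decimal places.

Periodic yield y = 0.019. First find Macaulay duration:
  t   CF        PV=CF/(1+0.019)^t    t·PV
  1         6.75         6.6241         6.6241
  2         6.75         6.5006        13.0013
  3       109.50       103.4884       310.4651
  Σ                    116.6131       330.0905
P = 116.6131; Macaulay duration = 330.0905 / 116.6131 = 2.83065 years.
Modified duration = D_Mac / (1 + y) = 2.83065 / 1.019 = 2.77787 years.

2.78 years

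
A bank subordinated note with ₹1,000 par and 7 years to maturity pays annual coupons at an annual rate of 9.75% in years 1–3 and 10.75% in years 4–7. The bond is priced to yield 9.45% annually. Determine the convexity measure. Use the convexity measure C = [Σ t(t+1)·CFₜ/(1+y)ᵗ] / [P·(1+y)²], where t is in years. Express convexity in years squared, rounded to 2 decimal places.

With y = 0.0945:
  t   CF        PV=CF/(1+0.0945)^t    t·PV        t(t+1)·PV
  1        97.50        89.0818        89.0818         178.1635
  2        97.50        81.3904       162.7808         488.3423
  3        97.50        74.3631       223.0892         892.3569
  4       107.50        74.9110       299.6439       1,498.2193
  5       107.50        68.4431       342.2155       2,053.2928
  6       107.50        62.5337       375.2020       2,626.4138
  7     1,107.50       588.6178     4,120.3244      32,962.5955
  Σ                  1,039.3407     5,612.3375      40,699.3842
P = 1,039.3407.
Convexity = Σ t(t+1)·PV / [P·(1+y)²] = 40,699.3842 / (1,039.3407 × 1.197930) = 32.68875.

32.69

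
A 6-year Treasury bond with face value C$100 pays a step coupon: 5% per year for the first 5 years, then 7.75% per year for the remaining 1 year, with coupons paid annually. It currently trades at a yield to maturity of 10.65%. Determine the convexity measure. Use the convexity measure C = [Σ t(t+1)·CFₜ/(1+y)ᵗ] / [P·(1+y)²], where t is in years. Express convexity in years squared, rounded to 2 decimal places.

With y = 0.1065:
  t   CF        PV=CF/(1+0.1065)^t    t·PV        t(t+1)·PV
  1         5.00         4.5188         4.5188           9.0375
  2         5.00         4.0838         8.1677          24.5030
  3         5.00         3.6908        11.0723          44.2891
  4         5.00         3.3355        13.3421          66.7105
  5         5.00         3.0145        15.0724          90.4345
  6       107.75        58.7096       352.2573       2,465.8012
  Σ                     77.3529       404.4305       2,700.7758
P = 77.3529.
Convexity = Σ t(t+1)·PV / [P·(1+y)²] = 2,700.7758 / (77.3529 × 1.224342) = 28.51735.

28.52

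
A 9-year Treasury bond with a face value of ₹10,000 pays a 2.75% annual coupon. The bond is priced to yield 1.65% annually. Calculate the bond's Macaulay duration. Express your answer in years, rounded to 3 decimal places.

Periodic yield y = 0.0165. Discount each cash flow and weight by its year:
  t   CF        PV=CF/(1+0.0165)^t    t·PV
  1       275.00       270.5362       270.5362
  2       275.00       266.1448       532.2895
  3       275.00       261.8247       785.4740
  4       275.00       257.5747     1,030.2987
  5       275.00       253.3937     1,266.9684
  6       275.00       249.2806     1,495.6833
  7       275.00       245.2342     1,716.6393
  8       275.00       241.2535     1,930.0280
  9    10,275.00     8,867.7897    79,810.1070
  Σ                 10,913.0318    88,838.0244
Price P = Σ PV = 10,913.0318.
Macaulay duration = Σ(t·PV) / P = 88,838.0244 / 10,913.0318 = 8.14054 years.

8.141 years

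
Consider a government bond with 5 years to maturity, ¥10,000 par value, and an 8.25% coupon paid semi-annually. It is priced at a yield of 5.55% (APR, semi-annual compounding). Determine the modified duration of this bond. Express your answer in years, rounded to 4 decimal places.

4.1321 years

Periodic yield y = 0.02775. First find Macaulay duration:
  t   CF        PV=CF/(1+0.02775)^t    t·PV
  1       412.50       401.3622       401.3622
  2       412.50       390.5251       781.0503
  3       412.50       379.9807     1,139.9420
  4       412.50       369.7209     1,478.8836
  5       412.50       359.7382     1,798.6909
  6       412.50       350.0250     2,100.1499
  7       412.50       340.5741     2,384.0184
  8       412.50       331.3783     2,651.0264
  9       412.50       322.4308     2,901.8776
  10   10,412.50     7,919.1790    79,191.7901
  Σ                 11,164.9143    94,828.7913
P = 11,164.9143; Macaulay duration = 94,828.7913 / 11,164.9143 = 8.49346 half-year periods = 4.24673 years.
Modified duration = D_Mac / (1 + y) = 4.24673 / 1.02775 = 4.13207 years.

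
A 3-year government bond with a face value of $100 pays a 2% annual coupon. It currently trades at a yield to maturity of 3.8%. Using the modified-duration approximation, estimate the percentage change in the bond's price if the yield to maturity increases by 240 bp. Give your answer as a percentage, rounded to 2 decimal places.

Periodic yield y = 0.038. Modified duration first:
  t   CF        PV=CF/(1+0.038)^t    t·PV
  1         2.00         1.9268         1.9268
  2         2.00         1.8562         3.7125
  3       102.00        91.2028       273.6084
  Σ                     94.9858       279.2476
P = 94.9858; D_Mac = 2.93989 yrs; D_mod = 2.93989/(1+0.038) = 2.83226 yrs.
ΔP/P ≈ -D_mod · Δy = -2.83226 × (+0.024) = -0.067974 = -6.7974%.

-6.80%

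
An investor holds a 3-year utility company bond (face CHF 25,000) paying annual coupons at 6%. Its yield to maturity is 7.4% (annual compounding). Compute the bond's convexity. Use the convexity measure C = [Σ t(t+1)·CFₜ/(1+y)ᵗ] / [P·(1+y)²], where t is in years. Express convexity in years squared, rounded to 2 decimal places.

9.62

With y = 0.074:
  t   CF        PV=CF/(1+0.074)^t    t·PV        t(t+1)·PV
  1     1,500.00     1,396.6480     1,396.6480       2,793.2961
  2     1,500.00     1,300.4172     2,600.8343       7,802.5030
  3    26,500.00    21,391.0957    64,173.2870     256,693.1479
  Σ                 24,088.1609    68,170.7694     267,288.9470
P = 24,088.1609.
Convexity = Σ t(t+1)·PV / [P·(1+y)²] = 267,288.9470 / (24,088.1609 × 1.153476) = 9.61986.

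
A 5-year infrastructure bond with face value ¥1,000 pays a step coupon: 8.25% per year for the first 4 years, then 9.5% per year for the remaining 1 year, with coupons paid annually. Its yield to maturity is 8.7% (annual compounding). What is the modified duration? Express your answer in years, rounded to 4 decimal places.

Periodic yield y = 0.087. First find Macaulay duration:
  t   CF        PV=CF/(1+0.087)^t    t·PV
  1        82.50        75.8970        75.8970
  2        82.50        69.8224       139.6448
  3        82.50        64.2341       192.7022
  4        82.50        59.0930       236.3719
  5     1,095.00       721.5499     3,607.7497
  Σ                    990.5963     4,252.3655
P = 990.5963; Macaulay duration = 4,252.3655 / 990.5963 = 4.29273 years.
Modified duration = D_Mac / (1 + y) = 4.29273 / 1.087 = 3.94916 years.

3.9492 years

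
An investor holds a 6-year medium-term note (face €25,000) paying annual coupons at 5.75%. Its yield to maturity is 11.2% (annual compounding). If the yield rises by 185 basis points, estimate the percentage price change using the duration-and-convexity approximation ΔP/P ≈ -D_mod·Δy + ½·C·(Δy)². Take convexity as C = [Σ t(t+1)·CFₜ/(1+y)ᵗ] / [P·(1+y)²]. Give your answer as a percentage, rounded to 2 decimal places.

With y = 0.112:
  t   CF        PV=CF/(1+0.112)^t    t·PV        t(t+1)·PV
  1     1,437.50     1,292.7158     1,292.7158       2,585.4317
  2     1,437.50     1,162.5142     2,325.0285       6,975.0854
  3     1,437.50     1,045.4265     3,136.2794      12,545.1176
  4     1,437.50       940.1317     3,760.5269      18,802.6343
  5     1,437.50       845.4422     4,227.2110      25,363.2657
  6    26,437.50    13,982.7200    83,896.3200     587,274.2402
  Σ                 19,268.9504    98,638.0815     653,545.7749
P = 19,268.9504; D_Mac = 5.11902 yrs; D_mod = 4.60343 yrs; C = 27.42890.
Duration effect: -4.60343 × (+0.0185) = -0.085163
Convexity effect: 0.5 × 27.42890 × (0.0185)² = +0.0046938
ΔP/P ≈ -0.085163 + 0.0046938 = -0.080470 = -8.0470%.

-8.05%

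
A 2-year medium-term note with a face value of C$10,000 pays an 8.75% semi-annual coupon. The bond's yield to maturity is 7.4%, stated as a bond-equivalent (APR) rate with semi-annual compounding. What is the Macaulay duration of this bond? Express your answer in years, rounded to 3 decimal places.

1.879 years

Periodic yield y = 0.037. Discount each cash flow and weight by its period:
  t   CF        PV=CF/(1+0.037)^t    t·PV
  1       437.50       421.8901       421.8901
  2       437.50       406.8371       813.6742
  3       437.50       392.3212     1,176.9636
  4    10,437.50     9,025.7118    36,102.8473
  Σ                 10,246.7602    38,515.3752
Price P = Σ PV = 10,246.7602.
Macaulay duration = Σ(t·PV) / P = 38,515.3752 / 10,246.7602 = 3.75879 half-year periods.
In years: 3.75879 / 2 = 1.87939 years.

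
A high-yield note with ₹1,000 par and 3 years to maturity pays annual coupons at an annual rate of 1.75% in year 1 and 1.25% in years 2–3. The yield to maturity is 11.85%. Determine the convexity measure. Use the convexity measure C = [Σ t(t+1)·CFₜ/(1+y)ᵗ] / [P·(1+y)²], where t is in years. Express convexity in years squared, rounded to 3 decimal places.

With y = 0.1185:
  t   CF        PV=CF/(1+0.1185)^t    t·PV        t(t+1)·PV
  1        17.50        15.6460        15.6460          31.2919
  2        12.50         9.9917        19.9833          59.9500
  3     1,012.50       723.5809     2,170.7426       8,682.9702
  Σ                    749.2185     2,206.3719       8,774.2122
P = 749.2185.
Convexity = Σ t(t+1)·PV / [P·(1+y)²] = 8,774.2122 / (749.2185 × 1.251042) = 9.36112.

9.361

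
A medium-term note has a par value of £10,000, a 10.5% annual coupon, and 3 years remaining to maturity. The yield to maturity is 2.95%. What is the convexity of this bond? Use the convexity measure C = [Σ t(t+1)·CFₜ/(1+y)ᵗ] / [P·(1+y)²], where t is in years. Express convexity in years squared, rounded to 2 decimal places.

10.07

With y = 0.0295:
  t   CF        PV=CF/(1+0.0295)^t    t·PV        t(t+1)·PV
  1     1,050.00     1,019.9126     1,019.9126       2,039.8252
  2     1,050.00       990.6873     1,981.3746       5,944.1238
  3    11,050.00    10,127.0563    30,381.1690     121,524.6758
  Σ                 12,137.6562    33,382.4561     129,508.6248
P = 12,137.6562.
Convexity = Σ t(t+1)·PV / [P·(1+y)²] = 129,508.6248 / (12,137.6562 × 1.059870) = 10.06726.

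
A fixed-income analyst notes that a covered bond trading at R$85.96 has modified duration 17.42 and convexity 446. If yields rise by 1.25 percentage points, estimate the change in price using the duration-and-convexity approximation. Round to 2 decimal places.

-R$15.72

Duration effect: -D_mod·Δy = -17.42 × (+0.0125) = -0.217750
Convexity effect: ½·C·(Δy)² = 0.5 × 446 × (0.0125)² = +0.03484375
ΔP/P ≈ -0.217750 + 0.03484375 = -0.18290625
ΔP ≈ 85.96 × (-0.18290625) = -15.72262125.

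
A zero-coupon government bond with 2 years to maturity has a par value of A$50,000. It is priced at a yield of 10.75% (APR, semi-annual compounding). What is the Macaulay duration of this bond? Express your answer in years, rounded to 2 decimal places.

A zero-coupon bond has a single cash flow at maturity, so its Macaulay duration equals its maturity: 2 years.
(Equivalently: 4 semi-annual periods ÷ 2 = 2 years.)

2.00 years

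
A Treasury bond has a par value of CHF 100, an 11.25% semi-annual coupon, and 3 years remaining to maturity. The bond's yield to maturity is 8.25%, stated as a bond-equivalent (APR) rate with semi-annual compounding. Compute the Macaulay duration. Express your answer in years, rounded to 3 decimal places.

2.644 years

Periodic yield y = 0.04125. Discount each cash flow and weight by its period:
  t   CF        PV=CF/(1+0.04125)^t    t·PV
  1        5.625         5.4022         5.4022
  2        5.625         5.1881        10.3763
  3        5.625         4.9826        14.9479
  4        5.625         4.7852        19.1409
  5        5.625         4.5957        22.9783
  6      105.625        82.8775       497.2650
  Σ                    107.8313       570.1105
Price P = Σ PV = 107.8313.
Macaulay duration = Σ(t·PV) / P = 570.1105 / 107.8313 = 5.28706 half-year periods.
In years: 5.28706 / 2 = 2.64353 years.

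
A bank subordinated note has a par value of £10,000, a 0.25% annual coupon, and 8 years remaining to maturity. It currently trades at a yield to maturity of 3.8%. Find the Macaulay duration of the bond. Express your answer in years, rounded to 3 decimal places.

Periodic yield y = 0.038. Discount each cash flow and weight by its year:
  t   CF        PV=CF/(1+0.038)^t    t·PV
  1        25.00        24.0848        24.0848
  2        25.00        23.2031        46.4061
  3        25.00        22.3536        67.0609
  4        25.00        21.5353        86.1411
  5        25.00        20.7469       103.7345
  6        25.00        19.9874       119.9243
  7        25.00        19.2557       134.7897
  8    10,025.00     7,438.8457    59,510.7660
  Σ                  7,590.0124    60,092.9073
Price P = Σ PV = 7,590.0124.
Macaulay duration = Σ(t·PV) / P = 60,092.9073 / 7,590.0124 = 7.91737 years.

7.917 years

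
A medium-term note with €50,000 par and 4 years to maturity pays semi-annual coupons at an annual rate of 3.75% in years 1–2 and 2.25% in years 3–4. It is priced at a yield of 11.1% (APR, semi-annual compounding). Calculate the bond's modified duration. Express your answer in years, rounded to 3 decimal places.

Periodic yield y = 0.0555. First find Macaulay duration:
  t   CF        PV=CF/(1+0.0555)^t    t·PV
  1       937.50       888.2046       888.2046
  2       937.50       841.5013     1,683.0026
  3       937.50       797.2537     2,391.7612
  4       937.50       755.3328     3,021.3311
  5       562.50       429.3696     2,146.8482
  6       562.50       406.7927     2,440.7559
  7       562.50       385.4028     2,697.8196
  8    50,562.50    32,821.8184   262,574.5469
  Σ                 37,325.6759   277,844.2702
P = 37,325.6759; Macaulay duration = 277,844.2702 / 37,325.6759 = 7.44378 half-year periods = 3.72189 years.
Modified duration = D_Mac / (1 + y) = 3.72189 / 1.0555 = 3.52619 years.

3.526 years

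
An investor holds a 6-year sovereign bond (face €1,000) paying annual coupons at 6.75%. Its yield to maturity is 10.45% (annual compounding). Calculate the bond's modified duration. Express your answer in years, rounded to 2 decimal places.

4.56 years

Periodic yield y = 0.1045. First find Macaulay duration:
  t   CF        PV=CF/(1+0.1045)^t    t·PV
  1        67.50        61.1136        61.1136
  2        67.50        55.3315       110.6630
  3        67.50        50.0964       150.2892
  4        67.50        45.3566       181.4266
  5        67.50        41.0653       205.3266
  6     1,067.50       587.9949     3,527.9694
  Σ                    840.9584     4,236.7884
P = 840.9584; Macaulay duration = 4,236.7884 / 840.9584 = 5.03805 years.
Modified duration = D_Mac / (1 + y) = 5.03805 / 1.1045 = 4.56138 years.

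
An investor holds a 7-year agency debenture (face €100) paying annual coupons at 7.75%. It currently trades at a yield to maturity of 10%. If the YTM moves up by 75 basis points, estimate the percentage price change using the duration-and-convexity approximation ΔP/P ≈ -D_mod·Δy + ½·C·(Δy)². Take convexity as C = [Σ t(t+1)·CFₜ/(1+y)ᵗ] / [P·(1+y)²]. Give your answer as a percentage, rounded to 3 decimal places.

With y = 0.1:
  t   CF        PV=CF/(1+0.1)^t    t·PV        t(t+1)·PV
  1         7.75         7.0455         7.0455          14.0909
  2         7.75         6.4050        12.8099          38.4298
  3         7.75         5.8227        17.4681          69.8723
  4         7.75         5.2934        21.1734         105.8671
  5         7.75         4.8121        24.0607         144.3642
  6         7.75         4.3747        26.2480         183.7363
  7       107.75        55.2928       387.0495       3,096.3961
  Σ                     89.0461       495.8551       3,652.7566
P = 89.0461; D_Mac = 5.56852 yrs; D_mod = 5.06229 yrs; C = 33.90164.
Duration effect: -5.06229 × (+0.0075) = -0.037967
Convexity effect: 0.5 × 33.90164 × (0.0075)² = +0.0009535
ΔP/P ≈ -0.037967 + 0.0009535 = -0.037014 = -3.7014%.

-3.701%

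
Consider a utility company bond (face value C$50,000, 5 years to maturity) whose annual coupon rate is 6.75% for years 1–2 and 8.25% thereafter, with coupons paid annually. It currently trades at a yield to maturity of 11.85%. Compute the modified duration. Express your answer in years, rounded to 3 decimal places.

3.863 years

Periodic yield y = 0.1185. First find Macaulay duration:
  t   CF        PV=CF/(1+0.1185)^t    t·PV
  1     3,375.00     3,017.4341     3,017.4341
  2     3,375.00     2,697.7506     5,395.5012
  3     4,125.00     2,947.9220     8,843.7660
  4     4,125.00     2,635.6030    10,542.4121
  5    54,125.00    30,918.4680   154,592.3402
  Σ                 42,217.1778   182,391.4536
P = 42,217.1778; Macaulay duration = 182,391.4536 / 42,217.1778 = 4.32031 years.
Modified duration = D_Mac / (1 + y) = 4.32031 / 1.1185 = 3.86260 years.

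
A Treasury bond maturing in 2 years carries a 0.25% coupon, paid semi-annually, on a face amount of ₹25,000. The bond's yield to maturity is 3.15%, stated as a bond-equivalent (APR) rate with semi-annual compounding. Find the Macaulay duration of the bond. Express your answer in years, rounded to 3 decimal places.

1.996 years

Periodic yield y = 0.01575. Discount each cash flow and weight by its period:
  t   CF        PV=CF/(1+0.01575)^t    t·PV
  1        31.25        30.7654        30.7654
  2        31.25        30.2884        60.5768
  3        31.25        29.8188        89.4563
  4    25,031.25    23,514.4710    94,057.8842
  Σ                 23,605.3436    94,238.6827
Price P = Σ PV = 23,605.3436.
Macaulay duration = Σ(t·PV) / P = 94,238.6827 / 23,605.3436 = 3.99226 half-year periods.
In years: 3.99226 / 2 = 1.99613 years.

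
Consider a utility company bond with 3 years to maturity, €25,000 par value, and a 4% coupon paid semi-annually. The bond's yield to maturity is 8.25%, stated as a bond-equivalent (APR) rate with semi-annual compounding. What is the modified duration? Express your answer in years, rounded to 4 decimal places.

Periodic yield y = 0.04125. First find Macaulay duration:
  t   CF        PV=CF/(1+0.04125)^t    t·PV
  1       500.00       480.1921       480.1921
  2       500.00       461.1689       922.3377
  3       500.00       442.8993     1,328.6978
  4       500.00       425.3534     1,701.4137
  5       500.00       408.5027     2,042.5135
  6    25,500.00    20,008.2956   120,049.7733
  Σ                 22,226.4119   126,524.9282
P = 22,226.4119; Macaulay duration = 126,524.9282 / 22,226.4119 = 5.69255 half-year periods = 2.84627 years.
Modified duration = D_Mac / (1 + y) = 2.84627 / 1.04125 = 2.73352 years.

2.7335 years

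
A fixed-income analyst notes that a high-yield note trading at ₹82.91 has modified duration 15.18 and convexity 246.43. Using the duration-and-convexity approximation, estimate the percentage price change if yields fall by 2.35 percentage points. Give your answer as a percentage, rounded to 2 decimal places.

+42.48%

Duration effect: -D_mod·Δy = -15.18 × (-0.0235) = +0.356730
Convexity effect: ½·C·(Δy)² = 0.5 × 246.43 × (-0.0235)² = +0.06804548375
ΔP/P ≈ +0.356730 + 0.06804548375 = +0.42477548375
= +42.477548375%.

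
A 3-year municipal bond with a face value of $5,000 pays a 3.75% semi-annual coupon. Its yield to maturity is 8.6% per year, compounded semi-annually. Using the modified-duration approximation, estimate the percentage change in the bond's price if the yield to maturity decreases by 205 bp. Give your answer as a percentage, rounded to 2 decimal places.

Periodic yield y = 0.043. Modified duration first:
  t   CF        PV=CF/(1+0.043)^t    t·PV
  1        93.75        89.8849        89.8849
  2        93.75        86.1792       172.3585
  3        93.75        82.6263       247.8789
  4        93.75        79.2199       316.8794
  5        93.75        75.9538       379.7692
  6     5,093.75     3,956.6877    23,740.1263
  Σ                  4,370.5519    24,946.8973
P = 4,370.5519; D_Mac = 5.70795 half-year periods = 2.85398 yrs; D_mod = 2.85398/(1+0.043) = 2.73631 yrs.
ΔP/P ≈ -D_mod · Δy = -2.73631 × (-0.0205) = +0.056094 = +5.6094%.

+5.61%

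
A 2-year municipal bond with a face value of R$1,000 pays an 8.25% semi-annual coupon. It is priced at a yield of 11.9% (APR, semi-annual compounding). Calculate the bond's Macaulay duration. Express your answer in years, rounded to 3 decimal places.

1.880 years

Periodic yield y = 0.0595. Discount each cash flow and weight by its period:
  t   CF        PV=CF/(1+0.0595)^t    t·PV
  1        41.25        38.9335        38.9335
  2        41.25        36.7470        73.4940
  3        41.25        34.6834       104.0501
  4     1,041.25       826.3255     3,305.3021
  Σ                    936.6894     3,521.7797
Price P = Σ PV = 936.6894.
Macaulay duration = Σ(t·PV) / P = 3,521.7797 / 936.6894 = 3.75982 half-year periods.
In years: 3.75982 / 2 = 1.87991 years.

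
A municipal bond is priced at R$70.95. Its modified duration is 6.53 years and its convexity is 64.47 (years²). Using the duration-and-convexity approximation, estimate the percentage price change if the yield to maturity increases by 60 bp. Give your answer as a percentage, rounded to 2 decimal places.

Duration effect: -D_mod·Δy = -6.53 × (+0.006) = -0.039180
Convexity effect: ½·C·(Δy)² = 0.5 × 64.47 × (0.006)² = +0.00116046
ΔP/P ≈ -0.039180 + 0.00116046 = -0.03801954
= -3.801954%.

-3.80%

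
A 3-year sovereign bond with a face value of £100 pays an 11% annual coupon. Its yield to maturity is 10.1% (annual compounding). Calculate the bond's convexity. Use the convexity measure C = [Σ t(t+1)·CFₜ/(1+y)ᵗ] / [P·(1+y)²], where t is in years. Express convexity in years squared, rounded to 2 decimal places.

With y = 0.101:
  t   CF        PV=CF/(1+0.101)^t    t·PV        t(t+1)·PV
  1        11.00         9.9909         9.9909          19.9818
  2        11.00         9.0744        18.1488          54.4464
  3       111.00        83.1689       249.5067         998.0269
  Σ                    102.2342       277.6465       1,072.4552
P = 102.2342.
Convexity = Σ t(t+1)·PV / [P·(1+y)²] = 1,072.4552 / (102.2342 × 1.212201) = 8.65383.

8.65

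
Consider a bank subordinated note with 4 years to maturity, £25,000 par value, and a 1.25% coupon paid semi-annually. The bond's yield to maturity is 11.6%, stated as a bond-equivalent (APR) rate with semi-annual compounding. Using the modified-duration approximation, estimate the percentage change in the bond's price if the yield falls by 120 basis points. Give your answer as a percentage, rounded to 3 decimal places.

+4.412%

Periodic yield y = 0.058. Modified duration first:
  t   CF        PV=CF/(1+0.058)^t    t·PV
  1       156.25       147.6843       147.6843
  2       156.25       139.5882       279.1764
  3       156.25       131.9359       395.8077
  4       156.25       124.7031       498.8125
  5       156.25       117.8669       589.3343
  6       156.25       111.4053       668.4321
  7       156.25       105.2981       737.0864
  8    25,156.25    16,023.6172   128,188.9374
  Σ                 16,902.0990   131,505.2710
P = 16,902.0990; D_Mac = 7.78041 half-year periods = 3.89021 yrs; D_mod = 3.89021/(1+0.058) = 3.67694 yrs.
ΔP/P ≈ -D_mod · Δy = -3.67694 × (-0.012) = +0.044123 = +4.4123%.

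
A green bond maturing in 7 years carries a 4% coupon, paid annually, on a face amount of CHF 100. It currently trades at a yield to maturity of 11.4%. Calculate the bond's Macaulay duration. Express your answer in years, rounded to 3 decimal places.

Periodic yield y = 0.114. Discount each cash flow and weight by its year:
  t   CF        PV=CF/(1+0.114)^t    t·PV
  1         4.00         3.5907         3.5907
  2         4.00         3.2232         6.4464
  3         4.00         2.8934         8.6801
  4         4.00         2.5973        10.3891
  5         4.00         2.3315        11.6575
  6         4.00         2.0929        12.5574
  7       104.00        48.8469       341.9283
  Σ                     65.5758       395.2495
Price P = Σ PV = 65.5758.
Macaulay duration = Σ(t·PV) / P = 395.2495 / 65.5758 = 6.02737 years.

6.027 years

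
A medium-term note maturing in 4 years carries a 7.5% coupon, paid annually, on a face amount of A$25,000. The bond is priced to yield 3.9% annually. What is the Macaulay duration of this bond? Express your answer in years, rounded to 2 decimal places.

3.63 years

Periodic yield y = 0.039. Discount each cash flow and weight by its year:
  t   CF        PV=CF/(1+0.039)^t    t·PV
  1     1,875.00     1,804.6198     1,804.6198
  2     1,875.00     1,736.8815     3,473.7629
  3     1,875.00     1,671.6857     5,015.0571
  4    26,875.00    23,061.4326    92,245.7304
  Σ                 28,274.6196   102,539.1703
Price P = Σ PV = 28,274.6196.
Macaulay duration = Σ(t·PV) / P = 102,539.1703 / 28,274.6196 = 3.62654 years.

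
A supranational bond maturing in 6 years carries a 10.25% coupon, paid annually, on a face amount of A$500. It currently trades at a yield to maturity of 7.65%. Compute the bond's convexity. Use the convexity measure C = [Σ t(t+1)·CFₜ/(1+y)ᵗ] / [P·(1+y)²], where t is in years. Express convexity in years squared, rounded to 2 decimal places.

27.02

With y = 0.0765:
  t   CF        PV=CF/(1+0.0765)^t    t·PV        t(t+1)·PV
  1        51.25        47.6080        47.6080          95.2160
  2        51.25        44.2248        88.4496         265.3488
  3        51.25        41.0820       123.2461         492.9842
  4        51.25        38.1626       152.6503         763.2516
  5        51.25        35.4506       177.2530       1,063.5183
  6       551.25       354.2129     2,125.2775      14,876.9426
  Σ                    560.7409     2,714.4845      17,557.2614
P = 560.7409.
Convexity = Σ t(t+1)·PV / [P·(1+y)²] = 17,557.2614 / (560.7409 × 1.158852) = 27.01883.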